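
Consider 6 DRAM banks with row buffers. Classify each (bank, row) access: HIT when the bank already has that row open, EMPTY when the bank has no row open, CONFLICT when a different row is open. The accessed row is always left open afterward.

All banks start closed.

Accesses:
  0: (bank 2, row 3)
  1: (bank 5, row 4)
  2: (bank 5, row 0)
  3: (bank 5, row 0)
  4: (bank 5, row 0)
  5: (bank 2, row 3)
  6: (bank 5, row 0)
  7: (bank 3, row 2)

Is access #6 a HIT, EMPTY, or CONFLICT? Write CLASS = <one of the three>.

0: bank 2 row 3 — prev None → EMPTY
1: bank 5 row 4 — prev None → EMPTY
2: bank 5 row 0 — prev 4 → CONFLICT
3: bank 5 row 0 — prev 0 → HIT
4: bank 5 row 0 — prev 0 → HIT
5: bank 2 row 3 — prev 3 → HIT
6: bank 5 row 0 — prev 0 → HIT
7: bank 3 row 2 — prev None → EMPTY

CLASS = HIT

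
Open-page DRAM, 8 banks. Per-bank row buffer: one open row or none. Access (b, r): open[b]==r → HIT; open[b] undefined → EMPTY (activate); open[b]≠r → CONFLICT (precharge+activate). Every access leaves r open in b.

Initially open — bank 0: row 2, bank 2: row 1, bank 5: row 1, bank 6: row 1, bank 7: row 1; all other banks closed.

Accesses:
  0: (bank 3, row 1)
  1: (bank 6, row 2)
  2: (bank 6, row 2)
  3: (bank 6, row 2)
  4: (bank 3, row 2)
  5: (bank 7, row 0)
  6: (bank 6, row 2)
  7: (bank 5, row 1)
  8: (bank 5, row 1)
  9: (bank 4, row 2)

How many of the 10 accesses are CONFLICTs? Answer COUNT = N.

#0 (3,1) E
#1 (6,2) C  (was 1)
#2 (6,2) H  (was 2)
#3 (6,2) H  (was 2)
#4 (3,2) C  (was 1)
#5 (7,0) C  (was 1)
#6 (6,2) H  (was 2)
#7 (5,1) H  (was 1)
#8 (5,1) H  (was 1)
#9 (4,2) E

COUNT = 3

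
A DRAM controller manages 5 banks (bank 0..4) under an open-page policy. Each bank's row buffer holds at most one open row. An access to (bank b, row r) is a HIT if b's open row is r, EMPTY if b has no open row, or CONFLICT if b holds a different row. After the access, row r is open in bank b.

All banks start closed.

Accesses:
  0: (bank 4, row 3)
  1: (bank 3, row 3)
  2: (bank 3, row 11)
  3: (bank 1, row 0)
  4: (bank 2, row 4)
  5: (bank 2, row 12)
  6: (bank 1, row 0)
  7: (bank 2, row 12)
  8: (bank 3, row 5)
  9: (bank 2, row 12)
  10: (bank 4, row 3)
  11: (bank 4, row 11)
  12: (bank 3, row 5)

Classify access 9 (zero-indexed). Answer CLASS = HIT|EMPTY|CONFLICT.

0: bank 4 row 3 — prev None → EMPTY
1: bank 3 row 3 — prev None → EMPTY
2: bank 3 row 11 — prev 3 → CONFLICT
3: bank 1 row 0 — prev None → EMPTY
4: bank 2 row 4 — prev None → EMPTY
5: bank 2 row 12 — prev 4 → CONFLICT
6: bank 1 row 0 — prev 0 → HIT
7: bank 2 row 12 — prev 12 → HIT
8: bank 3 row 5 — prev 11 → CONFLICT
9: bank 2 row 12 — prev 12 → HIT
10: bank 4 row 3 — prev 3 → HIT
11: bank 4 row 11 — prev 3 → CONFLICT
12: bank 3 row 5 — prev 5 → HIT

CLASS = HIT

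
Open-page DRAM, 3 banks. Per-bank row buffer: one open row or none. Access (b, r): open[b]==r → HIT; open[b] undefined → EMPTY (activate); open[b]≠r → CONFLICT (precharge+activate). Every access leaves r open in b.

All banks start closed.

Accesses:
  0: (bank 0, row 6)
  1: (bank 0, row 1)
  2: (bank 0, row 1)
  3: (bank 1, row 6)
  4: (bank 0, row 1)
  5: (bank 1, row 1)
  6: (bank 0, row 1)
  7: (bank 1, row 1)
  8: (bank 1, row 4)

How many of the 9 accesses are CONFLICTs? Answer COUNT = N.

COUNT = 3

0: bank 0 row 6 — prev None → EMPTY
1: bank 0 row 1 — prev 6 → CONFLICT
2: bank 0 row 1 — prev 1 → HIT
3: bank 1 row 6 — prev None → EMPTY
4: bank 0 row 1 — prev 1 → HIT
5: bank 1 row 1 — prev 6 → CONFLICT
6: bank 0 row 1 — prev 1 → HIT
7: bank 1 row 1 — prev 1 → HIT
8: bank 1 row 4 — prev 1 → CONFLICT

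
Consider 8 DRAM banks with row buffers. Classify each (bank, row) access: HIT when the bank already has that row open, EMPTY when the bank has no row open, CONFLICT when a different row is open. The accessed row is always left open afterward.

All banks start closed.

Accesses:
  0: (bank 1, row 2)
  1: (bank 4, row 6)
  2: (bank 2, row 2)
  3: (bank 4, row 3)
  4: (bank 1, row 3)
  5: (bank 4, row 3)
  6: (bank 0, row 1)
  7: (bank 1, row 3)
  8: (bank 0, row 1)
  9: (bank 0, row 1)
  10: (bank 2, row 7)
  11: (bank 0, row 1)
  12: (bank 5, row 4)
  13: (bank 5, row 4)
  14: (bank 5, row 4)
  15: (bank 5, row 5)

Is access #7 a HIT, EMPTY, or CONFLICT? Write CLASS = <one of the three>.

  [0] b1 r2: no row ⇒ E
  [1] b4 r6: no row ⇒ E
  [2] b2 r2: no row ⇒ E
  [3] b4 r3: had r6 ⇒ C
  [4] b1 r3: had r2 ⇒ C
  [5] b4 r3: had r3 ⇒ H
  [6] b0 r1: no row ⇒ E
  [7] b1 r3: had r3 ⇒ H
  [8] b0 r1: had r1 ⇒ H
  [9] b0 r1: had r1 ⇒ H
  [10] b2 r7: had r2 ⇒ C
  [11] b0 r1: had r1 ⇒ H
  [12] b5 r4: no row ⇒ E
  [13] b5 r4: had r4 ⇒ H
  [14] b5 r4: had r4 ⇒ H
  [15] b5 r5: had r4 ⇒ C

CLASS = HIT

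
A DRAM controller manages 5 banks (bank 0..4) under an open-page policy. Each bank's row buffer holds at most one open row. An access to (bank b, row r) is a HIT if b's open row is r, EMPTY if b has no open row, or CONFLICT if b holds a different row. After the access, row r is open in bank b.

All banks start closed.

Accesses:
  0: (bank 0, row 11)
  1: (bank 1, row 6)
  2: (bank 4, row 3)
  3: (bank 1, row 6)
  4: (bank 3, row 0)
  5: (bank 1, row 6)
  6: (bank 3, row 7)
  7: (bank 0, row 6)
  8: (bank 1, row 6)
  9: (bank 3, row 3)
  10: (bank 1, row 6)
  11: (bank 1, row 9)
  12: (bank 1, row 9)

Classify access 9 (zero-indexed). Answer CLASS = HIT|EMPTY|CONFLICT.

#0 (0,11) E
#1 (1,6) E
#2 (4,3) E
#3 (1,6) H  (was 6)
#4 (3,0) E
#5 (1,6) H  (was 6)
#6 (3,7) C  (was 0)
#7 (0,6) C  (was 11)
#8 (1,6) H  (was 6)
#9 (3,3) C  (was 7)
#10 (1,6) H  (was 6)
#11 (1,9) C  (was 6)
#12 (1,9) H  (was 9)

CLASS = CONFLICT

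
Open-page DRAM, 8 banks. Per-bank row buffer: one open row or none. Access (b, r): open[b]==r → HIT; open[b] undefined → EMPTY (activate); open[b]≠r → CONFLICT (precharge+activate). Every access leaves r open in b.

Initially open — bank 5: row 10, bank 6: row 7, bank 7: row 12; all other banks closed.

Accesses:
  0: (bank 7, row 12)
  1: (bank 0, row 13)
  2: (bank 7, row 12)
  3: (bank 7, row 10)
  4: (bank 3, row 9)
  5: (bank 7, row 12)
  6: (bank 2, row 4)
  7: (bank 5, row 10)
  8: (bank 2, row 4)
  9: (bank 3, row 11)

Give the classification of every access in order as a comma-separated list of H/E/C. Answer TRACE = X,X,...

0: bank 7 row 12 — prev 12 → HIT
1: bank 0 row 13 — prev None → EMPTY
2: bank 7 row 12 — prev 12 → HIT
3: bank 7 row 10 — prev 12 → CONFLICT
4: bank 3 row 9 — prev None → EMPTY
5: bank 7 row 12 — prev 10 → CONFLICT
6: bank 2 row 4 — prev None → EMPTY
7: bank 5 row 10 — prev 10 → HIT
8: bank 2 row 4 — prev 4 → HIT
9: bank 3 row 11 — prev 9 → CONFLICT

TRACE = H,E,H,C,E,C,E,H,H,C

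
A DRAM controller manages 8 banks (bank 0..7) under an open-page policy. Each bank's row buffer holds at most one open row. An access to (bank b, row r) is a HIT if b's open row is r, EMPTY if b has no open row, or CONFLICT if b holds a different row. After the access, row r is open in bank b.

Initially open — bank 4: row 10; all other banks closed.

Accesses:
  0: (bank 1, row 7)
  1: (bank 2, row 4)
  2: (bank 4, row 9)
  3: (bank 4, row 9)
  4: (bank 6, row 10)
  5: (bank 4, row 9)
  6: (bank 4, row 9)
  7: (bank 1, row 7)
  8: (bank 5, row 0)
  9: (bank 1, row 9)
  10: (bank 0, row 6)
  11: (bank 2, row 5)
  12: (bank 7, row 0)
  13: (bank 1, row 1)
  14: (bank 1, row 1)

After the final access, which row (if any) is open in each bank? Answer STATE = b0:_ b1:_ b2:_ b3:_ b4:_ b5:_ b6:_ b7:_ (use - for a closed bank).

STATE = b0:6 b1:1 b2:5 b3:- b4:9 b5:0 b6:10 b7:0

  [0] b1 r7: no row ⇒ E
  [1] b2 r4: no row ⇒ E
  [2] b4 r9: had r10 ⇒ C
  [3] b4 r9: had r9 ⇒ H
  [4] b6 r10: no row ⇒ E
  [5] b4 r9: had r9 ⇒ H
  [6] b4 r9: had r9 ⇒ H
  [7] b1 r7: had r7 ⇒ H
  [8] b5 r0: no row ⇒ E
  [9] b1 r9: had r7 ⇒ C
  [10] b0 r6: no row ⇒ E
  [11] b2 r5: had r4 ⇒ C
  [12] b7 r0: no row ⇒ E
  [13] b1 r1: had r9 ⇒ C
  [14] b1 r1: had r1 ⇒ H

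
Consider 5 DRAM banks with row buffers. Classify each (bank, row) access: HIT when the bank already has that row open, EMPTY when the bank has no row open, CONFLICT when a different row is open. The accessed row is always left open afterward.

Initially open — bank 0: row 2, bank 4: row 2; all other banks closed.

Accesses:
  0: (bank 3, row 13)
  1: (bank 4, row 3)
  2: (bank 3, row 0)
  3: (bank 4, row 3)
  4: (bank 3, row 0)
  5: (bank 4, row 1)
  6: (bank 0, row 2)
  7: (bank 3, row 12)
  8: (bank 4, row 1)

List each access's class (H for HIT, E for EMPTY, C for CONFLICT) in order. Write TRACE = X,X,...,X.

TRACE = E,C,C,H,H,C,H,C,H

step 0: bank3 None->13 [EMPTY]
step 1: bank4 2->3 [CONFLICT]
step 2: bank3 13->0 [CONFLICT]
step 3: bank4 3->3 [HIT]
step 4: bank3 0->0 [HIT]
step 5: bank4 3->1 [CONFLICT]
step 6: bank0 2->2 [HIT]
step 7: bank3 0->12 [CONFLICT]
step 8: bank4 1->1 [HIT]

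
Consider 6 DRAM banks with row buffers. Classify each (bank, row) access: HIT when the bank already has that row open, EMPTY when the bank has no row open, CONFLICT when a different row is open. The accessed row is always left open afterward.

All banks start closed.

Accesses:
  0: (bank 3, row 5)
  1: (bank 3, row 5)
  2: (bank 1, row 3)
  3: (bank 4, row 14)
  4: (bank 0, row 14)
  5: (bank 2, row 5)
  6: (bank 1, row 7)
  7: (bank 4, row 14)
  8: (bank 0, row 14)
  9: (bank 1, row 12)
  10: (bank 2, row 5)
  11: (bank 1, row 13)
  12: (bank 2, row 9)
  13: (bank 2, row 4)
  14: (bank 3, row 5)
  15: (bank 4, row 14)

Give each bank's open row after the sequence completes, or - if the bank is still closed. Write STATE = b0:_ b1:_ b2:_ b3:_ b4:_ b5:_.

STATE = b0:14 b1:13 b2:4 b3:5 b4:14 b5:-

#0 (3,5) E
#1 (3,5) H  (was 5)
#2 (1,3) E
#3 (4,14) E
#4 (0,14) E
#5 (2,5) E
#6 (1,7) C  (was 3)
#7 (4,14) H  (was 14)
#8 (0,14) H  (was 14)
#9 (1,12) C  (was 7)
#10 (2,5) H  (was 5)
#11 (1,13) C  (was 12)
#12 (2,9) C  (was 5)
#13 (2,4) C  (was 9)
#14 (3,5) H  (was 5)
#15 (4,14) H  (was 14)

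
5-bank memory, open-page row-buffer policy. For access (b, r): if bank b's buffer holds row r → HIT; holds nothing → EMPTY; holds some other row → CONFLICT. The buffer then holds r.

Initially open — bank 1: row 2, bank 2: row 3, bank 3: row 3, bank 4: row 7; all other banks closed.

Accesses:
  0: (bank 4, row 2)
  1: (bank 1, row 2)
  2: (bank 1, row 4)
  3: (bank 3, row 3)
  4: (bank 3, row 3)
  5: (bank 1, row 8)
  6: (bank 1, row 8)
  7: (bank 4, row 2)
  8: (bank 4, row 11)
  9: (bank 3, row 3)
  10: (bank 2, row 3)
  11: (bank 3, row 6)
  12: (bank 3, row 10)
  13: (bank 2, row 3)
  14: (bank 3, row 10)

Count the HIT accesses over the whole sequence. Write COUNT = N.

COUNT = 9

0: bank 4 row 2 — prev 7 → CONFLICT
1: bank 1 row 2 — prev 2 → HIT
2: bank 1 row 4 — prev 2 → CONFLICT
3: bank 3 row 3 — prev 3 → HIT
4: bank 3 row 3 — prev 3 → HIT
5: bank 1 row 8 — prev 4 → CONFLICT
6: bank 1 row 8 — prev 8 → HIT
7: bank 4 row 2 — prev 2 → HIT
8: bank 4 row 11 — prev 2 → CONFLICT
9: bank 3 row 3 — prev 3 → HIT
10: bank 2 row 3 — prev 3 → HIT
11: bank 3 row 6 — prev 3 → CONFLICT
12: bank 3 row 10 — prev 6 → CONFLICT
13: bank 2 row 3 — prev 3 → HIT
14: bank 3 row 10 — prev 10 → HIT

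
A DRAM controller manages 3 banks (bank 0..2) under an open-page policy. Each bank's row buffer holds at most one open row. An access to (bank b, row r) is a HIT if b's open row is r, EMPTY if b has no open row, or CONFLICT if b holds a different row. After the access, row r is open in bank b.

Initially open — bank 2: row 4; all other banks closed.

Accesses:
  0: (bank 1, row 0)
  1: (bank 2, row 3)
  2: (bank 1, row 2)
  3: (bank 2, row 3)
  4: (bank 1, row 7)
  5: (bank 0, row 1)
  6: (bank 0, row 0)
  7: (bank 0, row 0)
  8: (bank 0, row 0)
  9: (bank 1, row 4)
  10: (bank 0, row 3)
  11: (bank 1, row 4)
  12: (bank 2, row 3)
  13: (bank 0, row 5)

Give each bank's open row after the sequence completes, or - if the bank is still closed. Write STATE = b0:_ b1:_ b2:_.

#0 (1,0) E
#1 (2,3) C  (was 4)
#2 (1,2) C  (was 0)
#3 (2,3) H  (was 3)
#4 (1,7) C  (was 2)
#5 (0,1) E
#6 (0,0) C  (was 1)
#7 (0,0) H  (was 0)
#8 (0,0) H  (was 0)
#9 (1,4) C  (was 7)
#10 (0,3) C  (was 0)
#11 (1,4) H  (was 4)
#12 (2,3) H  (was 3)
#13 (0,5) C  (was 3)

STATE = b0:5 b1:4 b2:3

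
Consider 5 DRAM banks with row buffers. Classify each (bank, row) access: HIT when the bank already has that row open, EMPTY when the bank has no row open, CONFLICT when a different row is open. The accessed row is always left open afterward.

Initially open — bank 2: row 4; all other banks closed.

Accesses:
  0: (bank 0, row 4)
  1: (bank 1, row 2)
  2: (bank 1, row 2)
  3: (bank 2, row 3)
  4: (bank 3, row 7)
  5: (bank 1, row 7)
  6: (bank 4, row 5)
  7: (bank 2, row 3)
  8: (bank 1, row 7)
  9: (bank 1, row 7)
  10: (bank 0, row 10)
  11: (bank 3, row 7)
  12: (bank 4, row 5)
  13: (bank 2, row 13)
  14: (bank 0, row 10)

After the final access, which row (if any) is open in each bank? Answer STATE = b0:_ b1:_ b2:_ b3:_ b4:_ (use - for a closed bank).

0: bank 0 row 4 — prev None → EMPTY
1: bank 1 row 2 — prev None → EMPTY
2: bank 1 row 2 — prev 2 → HIT
3: bank 2 row 3 — prev 4 → CONFLICT
4: bank 3 row 7 — prev None → EMPTY
5: bank 1 row 7 — prev 2 → CONFLICT
6: bank 4 row 5 — prev None → EMPTY
7: bank 2 row 3 — prev 3 → HIT
8: bank 1 row 7 — prev 7 → HIT
9: bank 1 row 7 — prev 7 → HIT
10: bank 0 row 10 — prev 4 → CONFLICT
11: bank 3 row 7 — prev 7 → HIT
12: bank 4 row 5 — prev 5 → HIT
13: bank 2 row 13 — prev 3 → CONFLICT
14: bank 0 row 10 — prev 10 → HIT

STATE = b0:10 b1:7 b2:13 b3:7 b4:5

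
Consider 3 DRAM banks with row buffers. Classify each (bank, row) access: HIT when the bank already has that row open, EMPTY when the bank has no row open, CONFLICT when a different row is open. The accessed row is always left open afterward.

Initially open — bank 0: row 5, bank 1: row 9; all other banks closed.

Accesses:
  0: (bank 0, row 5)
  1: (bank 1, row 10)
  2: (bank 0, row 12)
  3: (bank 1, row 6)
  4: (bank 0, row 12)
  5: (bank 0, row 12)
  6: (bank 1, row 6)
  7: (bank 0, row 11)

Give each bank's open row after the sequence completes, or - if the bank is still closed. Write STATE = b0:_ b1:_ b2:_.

step 0: bank0 5->5 [HIT]
step 1: bank1 9->10 [CONFLICT]
step 2: bank0 5->12 [CONFLICT]
step 3: bank1 10->6 [CONFLICT]
step 4: bank0 12->12 [HIT]
step 5: bank0 12->12 [HIT]
step 6: bank1 6->6 [HIT]
step 7: bank0 12->11 [CONFLICT]

STATE = b0:11 b1:6 b2:-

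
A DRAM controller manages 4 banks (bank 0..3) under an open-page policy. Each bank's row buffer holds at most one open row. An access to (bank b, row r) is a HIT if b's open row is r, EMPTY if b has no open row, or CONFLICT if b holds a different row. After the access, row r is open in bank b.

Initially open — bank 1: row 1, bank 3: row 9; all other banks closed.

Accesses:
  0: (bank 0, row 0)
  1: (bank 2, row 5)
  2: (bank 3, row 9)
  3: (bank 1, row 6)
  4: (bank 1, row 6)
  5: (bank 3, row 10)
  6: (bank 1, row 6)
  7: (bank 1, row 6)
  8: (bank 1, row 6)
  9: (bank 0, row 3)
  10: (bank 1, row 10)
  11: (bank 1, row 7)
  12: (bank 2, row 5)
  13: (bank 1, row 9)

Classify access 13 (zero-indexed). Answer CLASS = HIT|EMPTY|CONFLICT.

CLASS = CONFLICT

step 0: bank0 None->0 [EMPTY]
step 1: bank2 None->5 [EMPTY]
step 2: bank3 9->9 [HIT]
step 3: bank1 1->6 [CONFLICT]
step 4: bank1 6->6 [HIT]
step 5: bank3 9->10 [CONFLICT]
step 6: bank1 6->6 [HIT]
step 7: bank1 6->6 [HIT]
step 8: bank1 6->6 [HIT]
step 9: bank0 0->3 [CONFLICT]
step 10: bank1 6->10 [CONFLICT]
step 11: bank1 10->7 [CONFLICT]
step 12: bank2 5->5 [HIT]
step 13: bank1 7->9 [CONFLICT]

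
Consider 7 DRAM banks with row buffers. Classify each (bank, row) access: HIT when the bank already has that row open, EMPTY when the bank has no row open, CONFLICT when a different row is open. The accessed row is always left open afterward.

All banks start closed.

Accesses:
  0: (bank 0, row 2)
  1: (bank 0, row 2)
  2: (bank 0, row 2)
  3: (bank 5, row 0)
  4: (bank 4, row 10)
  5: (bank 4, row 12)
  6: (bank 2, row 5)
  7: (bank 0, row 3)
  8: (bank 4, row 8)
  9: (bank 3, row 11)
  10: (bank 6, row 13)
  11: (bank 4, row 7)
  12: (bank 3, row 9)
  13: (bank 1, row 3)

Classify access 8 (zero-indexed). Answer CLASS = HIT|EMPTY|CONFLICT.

step 0: bank0 None->2 [EMPTY]
step 1: bank0 2->2 [HIT]
step 2: bank0 2->2 [HIT]
step 3: bank5 None->0 [EMPTY]
step 4: bank4 None->10 [EMPTY]
step 5: bank4 10->12 [CONFLICT]
step 6: bank2 None->5 [EMPTY]
step 7: bank0 2->3 [CONFLICT]
step 8: bank4 12->8 [CONFLICT]
step 9: bank3 None->11 [EMPTY]
step 10: bank6 None->13 [EMPTY]
step 11: bank4 8->7 [CONFLICT]
step 12: bank3 11->9 [CONFLICT]
step 13: bank1 None->3 [EMPTY]

CLASS = CONFLICT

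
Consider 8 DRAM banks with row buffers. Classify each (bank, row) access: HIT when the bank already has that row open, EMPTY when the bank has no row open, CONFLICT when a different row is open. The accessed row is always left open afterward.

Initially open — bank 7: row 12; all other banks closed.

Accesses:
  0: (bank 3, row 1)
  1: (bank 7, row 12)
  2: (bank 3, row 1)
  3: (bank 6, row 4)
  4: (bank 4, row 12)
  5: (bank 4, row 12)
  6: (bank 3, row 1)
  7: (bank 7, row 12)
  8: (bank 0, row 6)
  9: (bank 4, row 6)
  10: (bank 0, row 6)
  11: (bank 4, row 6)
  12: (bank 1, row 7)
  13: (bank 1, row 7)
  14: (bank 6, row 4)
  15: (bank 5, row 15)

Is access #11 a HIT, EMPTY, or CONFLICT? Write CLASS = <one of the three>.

CLASS = HIT

#0 (3,1) E
#1 (7,12) H  (was 12)
#2 (3,1) H  (was 1)
#3 (6,4) E
#4 (4,12) E
#5 (4,12) H  (was 12)
#6 (3,1) H  (was 1)
#7 (7,12) H  (was 12)
#8 (0,6) E
#9 (4,6) C  (was 12)
#10 (0,6) H  (was 6)
#11 (4,6) H  (was 6)
#12 (1,7) E
#13 (1,7) H  (was 7)
#14 (6,4) H  (was 4)
#15 (5,15) E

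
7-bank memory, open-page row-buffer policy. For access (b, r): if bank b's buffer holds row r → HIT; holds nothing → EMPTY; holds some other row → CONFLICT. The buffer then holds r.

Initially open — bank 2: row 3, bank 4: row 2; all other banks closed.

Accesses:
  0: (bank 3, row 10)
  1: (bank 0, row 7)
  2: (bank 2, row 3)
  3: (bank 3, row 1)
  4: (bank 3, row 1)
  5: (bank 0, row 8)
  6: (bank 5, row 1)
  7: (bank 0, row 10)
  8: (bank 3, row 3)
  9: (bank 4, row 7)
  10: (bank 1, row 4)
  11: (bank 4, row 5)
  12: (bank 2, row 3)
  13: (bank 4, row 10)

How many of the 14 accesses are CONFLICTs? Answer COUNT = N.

COUNT = 7

0: bank 3 row 10 — prev None → EMPTY
1: bank 0 row 7 — prev None → EMPTY
2: bank 2 row 3 — prev 3 → HIT
3: bank 3 row 1 — prev 10 → CONFLICT
4: bank 3 row 1 — prev 1 → HIT
5: bank 0 row 8 — prev 7 → CONFLICT
6: bank 5 row 1 — prev None → EMPTY
7: bank 0 row 10 — prev 8 → CONFLICT
8: bank 3 row 3 — prev 1 → CONFLICT
9: bank 4 row 7 — prev 2 → CONFLICT
10: bank 1 row 4 — prev None → EMPTY
11: bank 4 row 5 — prev 7 → CONFLICT
12: bank 2 row 3 — prev 3 → HIT
13: bank 4 row 10 — prev 5 → CONFLICT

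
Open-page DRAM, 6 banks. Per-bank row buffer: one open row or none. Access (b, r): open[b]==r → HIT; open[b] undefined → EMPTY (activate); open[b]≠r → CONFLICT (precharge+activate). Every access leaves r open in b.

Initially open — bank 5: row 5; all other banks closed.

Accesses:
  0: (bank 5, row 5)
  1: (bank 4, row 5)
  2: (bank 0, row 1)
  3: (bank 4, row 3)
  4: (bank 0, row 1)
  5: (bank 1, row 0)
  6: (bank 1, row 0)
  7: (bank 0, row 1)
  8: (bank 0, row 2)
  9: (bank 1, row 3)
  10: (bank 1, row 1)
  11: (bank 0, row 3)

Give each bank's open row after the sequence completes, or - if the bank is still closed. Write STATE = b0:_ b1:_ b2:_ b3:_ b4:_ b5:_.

STATE = b0:3 b1:1 b2:- b3:- b4:3 b5:5

step 0: bank5 5->5 [HIT]
step 1: bank4 None->5 [EMPTY]
step 2: bank0 None->1 [EMPTY]
step 3: bank4 5->3 [CONFLICT]
step 4: bank0 1->1 [HIT]
step 5: bank1 None->0 [EMPTY]
step 6: bank1 0->0 [HIT]
step 7: bank0 1->1 [HIT]
step 8: bank0 1->2 [CONFLICT]
step 9: bank1 0->3 [CONFLICT]
step 10: bank1 3->1 [CONFLICT]
step 11: bank0 2->3 [CONFLICT]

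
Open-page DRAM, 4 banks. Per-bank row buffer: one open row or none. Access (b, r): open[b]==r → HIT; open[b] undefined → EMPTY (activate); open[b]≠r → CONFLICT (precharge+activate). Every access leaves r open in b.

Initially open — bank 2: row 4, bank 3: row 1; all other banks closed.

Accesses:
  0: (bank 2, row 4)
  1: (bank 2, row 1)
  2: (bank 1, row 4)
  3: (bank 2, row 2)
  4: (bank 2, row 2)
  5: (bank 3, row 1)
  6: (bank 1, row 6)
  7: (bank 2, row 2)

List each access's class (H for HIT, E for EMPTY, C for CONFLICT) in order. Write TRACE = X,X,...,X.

#0 (2,4) H  (was 4)
#1 (2,1) C  (was 4)
#2 (1,4) E
#3 (2,2) C  (was 1)
#4 (2,2) H  (was 2)
#5 (3,1) H  (was 1)
#6 (1,6) C  (was 4)
#7 (2,2) H  (was 2)

TRACE = H,C,E,C,H,H,C,H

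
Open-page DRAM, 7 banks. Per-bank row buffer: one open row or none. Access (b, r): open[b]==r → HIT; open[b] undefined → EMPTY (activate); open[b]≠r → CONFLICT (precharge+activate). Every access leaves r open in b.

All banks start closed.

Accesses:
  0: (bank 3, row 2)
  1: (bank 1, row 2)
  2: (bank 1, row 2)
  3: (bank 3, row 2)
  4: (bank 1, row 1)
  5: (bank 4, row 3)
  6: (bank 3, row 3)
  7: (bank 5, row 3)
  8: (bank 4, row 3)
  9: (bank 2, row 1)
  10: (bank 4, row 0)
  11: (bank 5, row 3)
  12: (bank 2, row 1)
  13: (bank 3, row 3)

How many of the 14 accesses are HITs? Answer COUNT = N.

#0 (3,2) E
#1 (1,2) E
#2 (1,2) H  (was 2)
#3 (3,2) H  (was 2)
#4 (1,1) C  (was 2)
#5 (4,3) E
#6 (3,3) C  (was 2)
#7 (5,3) E
#8 (4,3) H  (was 3)
#9 (2,1) E
#10 (4,0) C  (was 3)
#11 (5,3) H  (was 3)
#12 (2,1) H  (was 1)
#13 (3,3) H  (was 3)

COUNT = 6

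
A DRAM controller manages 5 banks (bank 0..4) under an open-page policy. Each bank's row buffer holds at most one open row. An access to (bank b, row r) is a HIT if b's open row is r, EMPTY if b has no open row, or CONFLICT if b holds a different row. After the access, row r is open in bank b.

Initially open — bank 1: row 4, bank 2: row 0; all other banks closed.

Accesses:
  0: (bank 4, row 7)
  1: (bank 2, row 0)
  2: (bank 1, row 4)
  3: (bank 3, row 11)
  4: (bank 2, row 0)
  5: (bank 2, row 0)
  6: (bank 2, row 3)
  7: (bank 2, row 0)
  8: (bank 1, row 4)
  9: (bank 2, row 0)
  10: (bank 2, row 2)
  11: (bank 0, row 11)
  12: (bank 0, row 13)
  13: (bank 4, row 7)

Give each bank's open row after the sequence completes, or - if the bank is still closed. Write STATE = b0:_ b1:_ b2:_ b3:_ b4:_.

step 0: bank4 None->7 [EMPTY]
step 1: bank2 0->0 [HIT]
step 2: bank1 4->4 [HIT]
step 3: bank3 None->11 [EMPTY]
step 4: bank2 0->0 [HIT]
step 5: bank2 0->0 [HIT]
step 6: bank2 0->3 [CONFLICT]
step 7: bank2 3->0 [CONFLICT]
step 8: bank1 4->4 [HIT]
step 9: bank2 0->0 [HIT]
step 10: bank2 0->2 [CONFLICT]
step 11: bank0 None->11 [EMPTY]
step 12: bank0 11->13 [CONFLICT]
step 13: bank4 7->7 [HIT]

STATE = b0:13 b1:4 b2:2 b3:11 b4:7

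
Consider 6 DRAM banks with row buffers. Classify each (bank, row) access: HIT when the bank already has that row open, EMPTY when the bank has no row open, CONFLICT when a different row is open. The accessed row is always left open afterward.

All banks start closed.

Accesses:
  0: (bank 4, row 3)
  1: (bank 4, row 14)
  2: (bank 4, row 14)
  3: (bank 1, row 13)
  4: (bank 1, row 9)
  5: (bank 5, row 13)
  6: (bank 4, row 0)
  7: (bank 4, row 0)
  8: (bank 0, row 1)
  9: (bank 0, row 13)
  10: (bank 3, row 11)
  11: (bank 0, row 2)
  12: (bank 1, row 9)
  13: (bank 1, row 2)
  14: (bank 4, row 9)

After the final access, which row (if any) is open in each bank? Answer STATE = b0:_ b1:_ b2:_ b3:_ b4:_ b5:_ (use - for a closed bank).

0: bank 4 row 3 — prev None → EMPTY
1: bank 4 row 14 — prev 3 → CONFLICT
2: bank 4 row 14 — prev 14 → HIT
3: bank 1 row 13 — prev None → EMPTY
4: bank 1 row 9 — prev 13 → CONFLICT
5: bank 5 row 13 — prev None → EMPTY
6: bank 4 row 0 — prev 14 → CONFLICT
7: bank 4 row 0 — prev 0 → HIT
8: bank 0 row 1 — prev None → EMPTY
9: bank 0 row 13 — prev 1 → CONFLICT
10: bank 3 row 11 — prev None → EMPTY
11: bank 0 row 2 — prev 13 → CONFLICT
12: bank 1 row 9 — prev 9 → HIT
13: bank 1 row 2 — prev 9 → CONFLICT
14: bank 4 row 9 — prev 0 → CONFLICT

STATE = b0:2 b1:2 b2:- b3:11 b4:9 b5:13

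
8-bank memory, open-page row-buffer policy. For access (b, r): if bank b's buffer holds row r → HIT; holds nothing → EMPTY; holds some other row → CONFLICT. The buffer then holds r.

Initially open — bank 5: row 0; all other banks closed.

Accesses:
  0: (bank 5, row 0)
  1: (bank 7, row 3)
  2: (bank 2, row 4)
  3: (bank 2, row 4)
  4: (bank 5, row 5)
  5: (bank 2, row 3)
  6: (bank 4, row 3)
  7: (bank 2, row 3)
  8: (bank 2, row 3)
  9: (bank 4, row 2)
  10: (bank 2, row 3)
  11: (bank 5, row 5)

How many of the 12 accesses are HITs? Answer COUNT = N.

step 0: bank5 0->0 [HIT]
step 1: bank7 None->3 [EMPTY]
step 2: bank2 None->4 [EMPTY]
step 3: bank2 4->4 [HIT]
step 4: bank5 0->5 [CONFLICT]
step 5: bank2 4->3 [CONFLICT]
step 6: bank4 None->3 [EMPTY]
step 7: bank2 3->3 [HIT]
step 8: bank2 3->3 [HIT]
step 9: bank4 3->2 [CONFLICT]
step 10: bank2 3->3 [HIT]
step 11: bank5 5->5 [HIT]

COUNT = 6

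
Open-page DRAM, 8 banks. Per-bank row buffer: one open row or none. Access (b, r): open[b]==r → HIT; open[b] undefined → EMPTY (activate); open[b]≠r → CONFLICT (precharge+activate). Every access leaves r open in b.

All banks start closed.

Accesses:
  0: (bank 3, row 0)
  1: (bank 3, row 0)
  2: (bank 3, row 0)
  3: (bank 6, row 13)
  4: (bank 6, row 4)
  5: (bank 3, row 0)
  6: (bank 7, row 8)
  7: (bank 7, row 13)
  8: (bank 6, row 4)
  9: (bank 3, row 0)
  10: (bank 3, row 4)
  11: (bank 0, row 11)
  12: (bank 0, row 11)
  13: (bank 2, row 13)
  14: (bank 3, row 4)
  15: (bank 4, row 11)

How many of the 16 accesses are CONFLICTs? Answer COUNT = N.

COUNT = 3

  [0] b3 r0: no row ⇒ E
  [1] b3 r0: had r0 ⇒ H
  [2] b3 r0: had r0 ⇒ H
  [3] b6 r13: no row ⇒ E
  [4] b6 r4: had r13 ⇒ C
  [5] b3 r0: had r0 ⇒ H
  [6] b7 r8: no row ⇒ E
  [7] b7 r13: had r8 ⇒ C
  [8] b6 r4: had r4 ⇒ H
  [9] b3 r0: had r0 ⇒ H
  [10] b3 r4: had r0 ⇒ C
  [11] b0 r11: no row ⇒ E
  [12] b0 r11: had r11 ⇒ H
  [13] b2 r13: no row ⇒ E
  [14] b3 r4: had r4 ⇒ H
  [15] b4 r11: no row ⇒ E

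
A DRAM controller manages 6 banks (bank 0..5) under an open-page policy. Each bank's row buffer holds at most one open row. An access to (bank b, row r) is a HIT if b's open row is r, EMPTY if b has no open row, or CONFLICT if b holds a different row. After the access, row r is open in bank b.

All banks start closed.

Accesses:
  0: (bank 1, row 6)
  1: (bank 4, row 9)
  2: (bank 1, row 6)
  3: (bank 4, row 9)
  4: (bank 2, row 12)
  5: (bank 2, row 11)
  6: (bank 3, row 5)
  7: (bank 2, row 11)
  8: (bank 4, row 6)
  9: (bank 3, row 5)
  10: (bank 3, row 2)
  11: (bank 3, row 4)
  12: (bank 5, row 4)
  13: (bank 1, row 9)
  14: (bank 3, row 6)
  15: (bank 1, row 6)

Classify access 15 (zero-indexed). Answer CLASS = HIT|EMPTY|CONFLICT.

step 0: bank1 None->6 [EMPTY]
step 1: bank4 None->9 [EMPTY]
step 2: bank1 6->6 [HIT]
step 3: bank4 9->9 [HIT]
step 4: bank2 None->12 [EMPTY]
step 5: bank2 12->11 [CONFLICT]
step 6: bank3 None->5 [EMPTY]
step 7: bank2 11->11 [HIT]
step 8: bank4 9->6 [CONFLICT]
step 9: bank3 5->5 [HIT]
step 10: bank3 5->2 [CONFLICT]
step 11: bank3 2->4 [CONFLICT]
step 12: bank5 None->4 [EMPTY]
step 13: bank1 6->9 [CONFLICT]
step 14: bank3 4->6 [CONFLICT]
step 15: bank1 9->6 [CONFLICT]

CLASS = CONFLICT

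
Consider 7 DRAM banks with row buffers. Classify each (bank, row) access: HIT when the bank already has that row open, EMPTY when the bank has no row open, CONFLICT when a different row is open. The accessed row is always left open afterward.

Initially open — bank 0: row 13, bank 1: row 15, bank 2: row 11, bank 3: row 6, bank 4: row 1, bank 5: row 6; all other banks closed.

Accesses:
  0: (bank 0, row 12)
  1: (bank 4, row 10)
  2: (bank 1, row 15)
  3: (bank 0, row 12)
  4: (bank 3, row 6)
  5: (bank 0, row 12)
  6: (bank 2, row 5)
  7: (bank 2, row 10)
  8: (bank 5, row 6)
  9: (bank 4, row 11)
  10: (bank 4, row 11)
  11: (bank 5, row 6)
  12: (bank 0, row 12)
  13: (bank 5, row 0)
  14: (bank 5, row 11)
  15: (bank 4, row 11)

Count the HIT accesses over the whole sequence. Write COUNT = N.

COUNT = 9

0: bank 0 row 12 — prev 13 → CONFLICT
1: bank 4 row 10 — prev 1 → CONFLICT
2: bank 1 row 15 — prev 15 → HIT
3: bank 0 row 12 — prev 12 → HIT
4: bank 3 row 6 — prev 6 → HIT
5: bank 0 row 12 — prev 12 → HIT
6: bank 2 row 5 — prev 11 → CONFLICT
7: bank 2 row 10 — prev 5 → CONFLICT
8: bank 5 row 6 — prev 6 → HIT
9: bank 4 row 11 — prev 10 → CONFLICT
10: bank 4 row 11 — prev 11 → HIT
11: bank 5 row 6 — prev 6 → HIT
12: bank 0 row 12 — prev 12 → HIT
13: bank 5 row 0 — prev 6 → CONFLICT
14: bank 5 row 11 — prev 0 → CONFLICT
15: bank 4 row 11 — prev 11 → HIT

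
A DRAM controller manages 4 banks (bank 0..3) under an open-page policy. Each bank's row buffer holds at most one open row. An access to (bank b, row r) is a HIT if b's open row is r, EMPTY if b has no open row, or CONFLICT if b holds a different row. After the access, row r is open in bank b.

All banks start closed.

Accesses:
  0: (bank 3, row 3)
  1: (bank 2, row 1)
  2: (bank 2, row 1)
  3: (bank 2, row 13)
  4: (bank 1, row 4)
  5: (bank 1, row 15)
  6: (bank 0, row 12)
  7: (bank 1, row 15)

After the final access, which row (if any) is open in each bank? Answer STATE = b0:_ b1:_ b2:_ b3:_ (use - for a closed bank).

#0 (3,3) E
#1 (2,1) E
#2 (2,1) H  (was 1)
#3 (2,13) C  (was 1)
#4 (1,4) E
#5 (1,15) C  (was 4)
#6 (0,12) E
#7 (1,15) H  (was 15)

STATE = b0:12 b1:15 b2:13 b3:3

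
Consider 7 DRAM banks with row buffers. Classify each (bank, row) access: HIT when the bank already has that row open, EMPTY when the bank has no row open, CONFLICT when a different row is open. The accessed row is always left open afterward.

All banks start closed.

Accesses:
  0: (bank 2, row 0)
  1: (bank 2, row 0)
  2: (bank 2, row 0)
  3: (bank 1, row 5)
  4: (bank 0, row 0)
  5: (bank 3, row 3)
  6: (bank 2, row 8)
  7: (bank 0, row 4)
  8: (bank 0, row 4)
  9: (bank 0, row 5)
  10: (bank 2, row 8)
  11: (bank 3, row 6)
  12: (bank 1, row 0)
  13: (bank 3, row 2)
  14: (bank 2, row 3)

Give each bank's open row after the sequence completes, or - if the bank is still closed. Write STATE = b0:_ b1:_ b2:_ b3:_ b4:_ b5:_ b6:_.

0: bank 2 row 0 — prev None → EMPTY
1: bank 2 row 0 — prev 0 → HIT
2: bank 2 row 0 — prev 0 → HIT
3: bank 1 row 5 — prev None → EMPTY
4: bank 0 row 0 — prev None → EMPTY
5: bank 3 row 3 — prev None → EMPTY
6: bank 2 row 8 — prev 0 → CONFLICT
7: bank 0 row 4 — prev 0 → CONFLICT
8: bank 0 row 4 — prev 4 → HIT
9: bank 0 row 5 — prev 4 → CONFLICT
10: bank 2 row 8 — prev 8 → HIT
11: bank 3 row 6 — prev 3 → CONFLICT
12: bank 1 row 0 — prev 5 → CONFLICT
13: bank 3 row 2 — prev 6 → CONFLICT
14: bank 2 row 3 — prev 8 → CONFLICT

STATE = b0:5 b1:0 b2:3 b3:2 b4:- b5:- b6:-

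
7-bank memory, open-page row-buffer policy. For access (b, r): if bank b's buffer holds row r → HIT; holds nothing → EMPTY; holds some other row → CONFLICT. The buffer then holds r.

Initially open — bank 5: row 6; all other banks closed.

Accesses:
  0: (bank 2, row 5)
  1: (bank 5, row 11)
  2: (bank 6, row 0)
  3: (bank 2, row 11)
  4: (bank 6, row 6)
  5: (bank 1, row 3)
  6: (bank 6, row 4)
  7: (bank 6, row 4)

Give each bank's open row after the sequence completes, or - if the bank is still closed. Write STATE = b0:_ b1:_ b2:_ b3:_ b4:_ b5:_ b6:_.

STATE = b0:- b1:3 b2:11 b3:- b4:- b5:11 b6:4

#0 (2,5) E
#1 (5,11) C  (was 6)
#2 (6,0) E
#3 (2,11) C  (was 5)
#4 (6,6) C  (was 0)
#5 (1,3) E
#6 (6,4) C  (was 6)
#7 (6,4) H  (was 4)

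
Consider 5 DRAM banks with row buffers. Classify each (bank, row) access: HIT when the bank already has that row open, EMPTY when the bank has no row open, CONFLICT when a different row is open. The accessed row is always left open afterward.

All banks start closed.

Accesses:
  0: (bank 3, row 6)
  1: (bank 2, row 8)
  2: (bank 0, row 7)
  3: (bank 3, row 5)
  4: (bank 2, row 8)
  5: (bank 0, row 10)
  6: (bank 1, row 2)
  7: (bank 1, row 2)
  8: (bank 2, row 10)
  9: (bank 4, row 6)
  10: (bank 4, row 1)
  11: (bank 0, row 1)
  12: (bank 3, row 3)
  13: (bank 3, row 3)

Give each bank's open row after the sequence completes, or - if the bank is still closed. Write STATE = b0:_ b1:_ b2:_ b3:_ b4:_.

0: bank 3 row 6 — prev None → EMPTY
1: bank 2 row 8 — prev None → EMPTY
2: bank 0 row 7 — prev None → EMPTY
3: bank 3 row 5 — prev 6 → CONFLICT
4: bank 2 row 8 — prev 8 → HIT
5: bank 0 row 10 — prev 7 → CONFLICT
6: bank 1 row 2 — prev None → EMPTY
7: bank 1 row 2 — prev 2 → HIT
8: bank 2 row 10 — prev 8 → CONFLICT
9: bank 4 row 6 — prev None → EMPTY
10: bank 4 row 1 — prev 6 → CONFLICT
11: bank 0 row 1 — prev 10 → CONFLICT
12: bank 3 row 3 — prev 5 → CONFLICT
13: bank 3 row 3 — prev 3 → HIT

STATE = b0:1 b1:2 b2:10 b3:3 b4:1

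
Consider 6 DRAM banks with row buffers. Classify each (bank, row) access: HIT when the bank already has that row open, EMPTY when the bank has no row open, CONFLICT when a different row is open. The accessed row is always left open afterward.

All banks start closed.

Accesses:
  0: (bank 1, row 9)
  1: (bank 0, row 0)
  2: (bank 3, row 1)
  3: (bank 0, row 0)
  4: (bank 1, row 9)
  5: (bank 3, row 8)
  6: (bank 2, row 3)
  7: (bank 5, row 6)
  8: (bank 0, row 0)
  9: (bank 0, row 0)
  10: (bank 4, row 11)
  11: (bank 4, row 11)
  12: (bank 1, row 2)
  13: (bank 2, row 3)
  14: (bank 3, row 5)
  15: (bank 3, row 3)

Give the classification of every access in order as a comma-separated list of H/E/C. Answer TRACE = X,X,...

TRACE = E,E,E,H,H,C,E,E,H,H,E,H,C,H,C,C

step 0: bank1 None->9 [EMPTY]
step 1: bank0 None->0 [EMPTY]
step 2: bank3 None->1 [EMPTY]
step 3: bank0 0->0 [HIT]
step 4: bank1 9->9 [HIT]
step 5: bank3 1->8 [CONFLICT]
step 6: bank2 None->3 [EMPTY]
step 7: bank5 None->6 [EMPTY]
step 8: bank0 0->0 [HIT]
step 9: bank0 0->0 [HIT]
step 10: bank4 None->11 [EMPTY]
step 11: bank4 11->11 [HIT]
step 12: bank1 9->2 [CONFLICT]
step 13: bank2 3->3 [HIT]
step 14: bank3 8->5 [CONFLICT]
step 15: bank3 5->3 [CONFLICT]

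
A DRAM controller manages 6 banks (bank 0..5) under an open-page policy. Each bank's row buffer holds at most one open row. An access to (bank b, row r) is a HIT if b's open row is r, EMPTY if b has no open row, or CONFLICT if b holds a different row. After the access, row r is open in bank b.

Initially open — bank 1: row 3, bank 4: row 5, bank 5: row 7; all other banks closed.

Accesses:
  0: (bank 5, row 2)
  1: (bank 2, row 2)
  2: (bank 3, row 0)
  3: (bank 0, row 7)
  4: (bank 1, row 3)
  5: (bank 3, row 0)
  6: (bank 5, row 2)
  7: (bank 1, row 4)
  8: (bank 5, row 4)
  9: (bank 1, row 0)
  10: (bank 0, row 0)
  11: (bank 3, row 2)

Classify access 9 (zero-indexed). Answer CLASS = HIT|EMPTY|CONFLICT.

CLASS = CONFLICT

step 0: bank5 7->2 [CONFLICT]
step 1: bank2 None->2 [EMPTY]
step 2: bank3 None->0 [EMPTY]
step 3: bank0 None->7 [EMPTY]
step 4: bank1 3->3 [HIT]
step 5: bank3 0->0 [HIT]
step 6: bank5 2->2 [HIT]
step 7: bank1 3->4 [CONFLICT]
step 8: bank5 2->4 [CONFLICT]
step 9: bank1 4->0 [CONFLICT]
step 10: bank0 7->0 [CONFLICT]
step 11: bank3 0->2 [CONFLICT]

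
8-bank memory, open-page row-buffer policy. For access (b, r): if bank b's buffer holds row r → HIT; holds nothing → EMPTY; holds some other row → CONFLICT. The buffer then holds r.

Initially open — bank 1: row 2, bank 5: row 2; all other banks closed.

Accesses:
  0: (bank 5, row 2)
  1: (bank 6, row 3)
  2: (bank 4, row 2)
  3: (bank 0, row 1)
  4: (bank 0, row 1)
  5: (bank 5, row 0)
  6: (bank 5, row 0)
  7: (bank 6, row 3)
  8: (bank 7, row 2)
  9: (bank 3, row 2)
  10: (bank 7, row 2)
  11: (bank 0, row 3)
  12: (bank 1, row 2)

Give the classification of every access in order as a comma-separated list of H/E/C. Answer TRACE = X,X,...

step 0: bank5 2->2 [HIT]
step 1: bank6 None->3 [EMPTY]
step 2: bank4 None->2 [EMPTY]
step 3: bank0 None->1 [EMPTY]
step 4: bank0 1->1 [HIT]
step 5: bank5 2->0 [CONFLICT]
step 6: bank5 0->0 [HIT]
step 7: bank6 3->3 [HIT]
step 8: bank7 None->2 [EMPTY]
step 9: bank3 None->2 [EMPTY]
step 10: bank7 2->2 [HIT]
step 11: bank0 1->3 [CONFLICT]
step 12: bank1 2->2 [HIT]

TRACE = H,E,E,E,H,C,H,H,E,E,H,C,H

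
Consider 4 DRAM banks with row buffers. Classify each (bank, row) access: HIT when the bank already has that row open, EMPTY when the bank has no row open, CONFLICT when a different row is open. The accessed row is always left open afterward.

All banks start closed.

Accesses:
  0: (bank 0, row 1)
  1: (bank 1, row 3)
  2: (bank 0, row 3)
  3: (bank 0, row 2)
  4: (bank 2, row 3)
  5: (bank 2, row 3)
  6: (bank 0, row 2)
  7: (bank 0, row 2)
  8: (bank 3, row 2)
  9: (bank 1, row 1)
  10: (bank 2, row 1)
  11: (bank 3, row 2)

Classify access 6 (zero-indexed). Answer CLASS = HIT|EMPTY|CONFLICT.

CLASS = HIT

#0 (0,1) E
#1 (1,3) E
#2 (0,3) C  (was 1)
#3 (0,2) C  (was 3)
#4 (2,3) E
#5 (2,3) H  (was 3)
#6 (0,2) H  (was 2)
#7 (0,2) H  (was 2)
#8 (3,2) E
#9 (1,1) C  (was 3)
#10 (2,1) C  (was 3)
#11 (3,2) H  (was 2)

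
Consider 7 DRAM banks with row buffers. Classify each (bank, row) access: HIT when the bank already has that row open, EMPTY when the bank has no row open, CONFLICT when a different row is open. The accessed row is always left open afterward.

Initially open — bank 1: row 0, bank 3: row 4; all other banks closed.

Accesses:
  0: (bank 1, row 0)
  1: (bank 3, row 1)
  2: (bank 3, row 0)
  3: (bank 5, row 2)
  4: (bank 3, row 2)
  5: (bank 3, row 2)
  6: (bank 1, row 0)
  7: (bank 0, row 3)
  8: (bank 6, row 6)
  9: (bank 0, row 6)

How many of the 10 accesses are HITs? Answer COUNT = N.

#0 (1,0) H  (was 0)
#1 (3,1) C  (was 4)
#2 (3,0) C  (was 1)
#3 (5,2) E
#4 (3,2) C  (was 0)
#5 (3,2) H  (was 2)
#6 (1,0) H  (was 0)
#7 (0,3) E
#8 (6,6) E
#9 (0,6) C  (was 3)

COUNT = 3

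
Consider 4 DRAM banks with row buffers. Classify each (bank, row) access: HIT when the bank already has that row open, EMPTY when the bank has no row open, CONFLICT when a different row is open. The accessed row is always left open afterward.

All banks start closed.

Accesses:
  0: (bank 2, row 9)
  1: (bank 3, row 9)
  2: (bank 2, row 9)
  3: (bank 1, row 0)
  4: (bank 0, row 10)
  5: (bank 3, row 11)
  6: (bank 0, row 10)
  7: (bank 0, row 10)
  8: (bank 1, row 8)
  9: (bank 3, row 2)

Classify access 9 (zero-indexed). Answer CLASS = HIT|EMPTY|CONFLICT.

CLASS = CONFLICT

step 0: bank2 None->9 [EMPTY]
step 1: bank3 None->9 [EMPTY]
step 2: bank2 9->9 [HIT]
step 3: bank1 None->0 [EMPTY]
step 4: bank0 None->10 [EMPTY]
step 5: bank3 9->11 [CONFLICT]
step 6: bank0 10->10 [HIT]
step 7: bank0 10->10 [HIT]
step 8: bank1 0->8 [CONFLICT]
step 9: bank3 11->2 [CONFLICT]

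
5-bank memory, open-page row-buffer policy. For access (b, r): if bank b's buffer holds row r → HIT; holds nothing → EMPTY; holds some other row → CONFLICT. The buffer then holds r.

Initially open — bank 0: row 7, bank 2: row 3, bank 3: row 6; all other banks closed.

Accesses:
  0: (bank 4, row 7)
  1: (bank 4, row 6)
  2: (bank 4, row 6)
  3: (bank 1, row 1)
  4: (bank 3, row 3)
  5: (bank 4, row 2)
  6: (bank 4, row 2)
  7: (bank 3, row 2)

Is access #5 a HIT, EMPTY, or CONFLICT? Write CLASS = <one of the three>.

step 0: bank4 None->7 [EMPTY]
step 1: bank4 7->6 [CONFLICT]
step 2: bank4 6->6 [HIT]
step 3: bank1 None->1 [EMPTY]
step 4: bank3 6->3 [CONFLICT]
step 5: bank4 6->2 [CONFLICT]
step 6: bank4 2->2 [HIT]
step 7: bank3 3->2 [CONFLICT]

CLASS = CONFLICT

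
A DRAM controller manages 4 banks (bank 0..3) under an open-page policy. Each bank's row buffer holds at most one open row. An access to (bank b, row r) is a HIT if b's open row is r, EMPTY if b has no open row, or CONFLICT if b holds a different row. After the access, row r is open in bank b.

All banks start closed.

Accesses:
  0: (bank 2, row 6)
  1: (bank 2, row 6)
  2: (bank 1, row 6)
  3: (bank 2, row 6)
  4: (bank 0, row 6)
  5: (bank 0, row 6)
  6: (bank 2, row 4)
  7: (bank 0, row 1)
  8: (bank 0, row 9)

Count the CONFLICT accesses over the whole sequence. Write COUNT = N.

COUNT = 3

0: bank 2 row 6 — prev None → EMPTY
1: bank 2 row 6 — prev 6 → HIT
2: bank 1 row 6 — prev None → EMPTY
3: bank 2 row 6 — prev 6 → HIT
4: bank 0 row 6 — prev None → EMPTY
5: bank 0 row 6 — prev 6 → HIT
6: bank 2 row 4 — prev 6 → CONFLICT
7: bank 0 row 1 — prev 6 → CONFLICT
8: bank 0 row 9 — prev 1 → CONFLICT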